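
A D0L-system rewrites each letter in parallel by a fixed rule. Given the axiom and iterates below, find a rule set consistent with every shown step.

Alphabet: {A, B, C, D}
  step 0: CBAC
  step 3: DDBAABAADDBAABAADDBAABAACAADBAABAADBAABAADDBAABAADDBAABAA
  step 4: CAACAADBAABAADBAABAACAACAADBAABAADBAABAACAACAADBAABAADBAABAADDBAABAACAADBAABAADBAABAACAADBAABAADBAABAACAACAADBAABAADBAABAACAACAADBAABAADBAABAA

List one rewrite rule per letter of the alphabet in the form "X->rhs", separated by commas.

  step 3 ⇒ step 4: DDBAABAADDBAABAADDBAABAACAADBAABAADBAABAADDBAABAADDBAABAA ⇒ CAA·CAA·D·BAA·BAA·D·BAA·BAA·CAA·CAA·D·BAA·BAA·D·BAA·BAA·CAA·CAA·D·BAA·BAA·D·BAA·BAA·DD·BAA·BAA·CAA·D·BAA·BAA·D·BAA·BAA·CAA·D·BAA·BAA·D·BAA·BAA·CAA·CAA·D·BAA·BAA·D·BAA·BAA·CAA·CAA·D·BAA·BAA·D·BAA·BAA
    A ↦ BAA
    B ↦ D
    C ↦ DD
    D ↦ CAA

A->BAA, B->D, C->DD, D->CAA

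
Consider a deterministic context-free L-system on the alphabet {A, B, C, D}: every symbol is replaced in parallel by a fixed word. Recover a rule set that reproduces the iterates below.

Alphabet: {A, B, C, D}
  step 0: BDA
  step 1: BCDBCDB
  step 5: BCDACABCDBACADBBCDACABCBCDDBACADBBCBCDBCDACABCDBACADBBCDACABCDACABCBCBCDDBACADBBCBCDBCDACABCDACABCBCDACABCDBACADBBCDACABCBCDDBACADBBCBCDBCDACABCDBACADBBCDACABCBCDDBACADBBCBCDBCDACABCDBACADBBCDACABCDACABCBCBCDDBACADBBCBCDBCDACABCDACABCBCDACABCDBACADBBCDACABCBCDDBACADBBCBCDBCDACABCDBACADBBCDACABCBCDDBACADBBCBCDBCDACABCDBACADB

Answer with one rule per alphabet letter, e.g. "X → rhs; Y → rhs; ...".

  step 0 ⇒ step 1: BDA ⇒ BCD·BC·DB
    A ↦ DB
    B ↦ BCD
    D ↦ BC
    C ↦ ACA  (constrained at step 1)

A->DB, B->BCD, C->ACA, D->BC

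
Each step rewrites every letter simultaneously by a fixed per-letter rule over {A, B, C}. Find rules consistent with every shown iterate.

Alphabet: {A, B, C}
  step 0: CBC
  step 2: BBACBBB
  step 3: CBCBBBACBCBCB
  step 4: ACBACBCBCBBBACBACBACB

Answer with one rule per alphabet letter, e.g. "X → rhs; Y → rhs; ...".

  step 3 ⇒ step 4: CBCBBBACBCBCB ⇒ A·CB·A·CB·CB·CB·BB·A·CB·A·CB·A·CB
    A ↦ BB
    B ↦ CB
    C ↦ A

A->BB, B->CB, C->A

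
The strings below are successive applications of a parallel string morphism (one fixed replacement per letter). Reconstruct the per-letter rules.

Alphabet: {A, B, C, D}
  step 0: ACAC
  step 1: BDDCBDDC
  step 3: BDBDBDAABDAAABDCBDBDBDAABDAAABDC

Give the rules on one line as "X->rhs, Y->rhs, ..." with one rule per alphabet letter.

  step 0 ⇒ step 1: ACAC ⇒ BD·DC·BD·DC
    A ↦ BD
    C ↦ DC
    B ↦ AA  (constrained at step 1)
    D ↦ AB  (constrained at step 1)

A->BD, B->AA, C->DC, D->AB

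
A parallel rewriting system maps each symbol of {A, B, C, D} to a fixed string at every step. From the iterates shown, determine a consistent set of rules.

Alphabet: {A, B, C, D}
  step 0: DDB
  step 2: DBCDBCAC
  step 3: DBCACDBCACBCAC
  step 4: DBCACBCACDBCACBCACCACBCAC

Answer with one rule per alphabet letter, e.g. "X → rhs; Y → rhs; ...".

  step 3 ⇒ step 4: DBCACDBCACBCAC ⇒ DB·C·AC·BC·AC·DB·C·AC·BC·AC·C·AC·BC·AC
    A ↦ BC
    B ↦ C
    C ↦ AC
    D ↦ DB

A->BC, B->C, C->AC, D->DB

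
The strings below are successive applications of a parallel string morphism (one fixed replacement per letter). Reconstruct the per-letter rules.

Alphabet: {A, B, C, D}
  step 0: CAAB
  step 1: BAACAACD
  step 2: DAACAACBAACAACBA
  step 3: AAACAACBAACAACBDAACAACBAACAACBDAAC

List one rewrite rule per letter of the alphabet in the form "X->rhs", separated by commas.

  step 2 ⇒ step 3: DAACAACBAACAACBA ⇒ A·AAC·AAC·B·AAC·AAC·B·D·AAC·AAC·B·AAC·AAC·B·D·AAC
    A ↦ AAC
    B ↦ D
    C ↦ B
    D ↦ A

A->AAC, B->D, C->B, D->A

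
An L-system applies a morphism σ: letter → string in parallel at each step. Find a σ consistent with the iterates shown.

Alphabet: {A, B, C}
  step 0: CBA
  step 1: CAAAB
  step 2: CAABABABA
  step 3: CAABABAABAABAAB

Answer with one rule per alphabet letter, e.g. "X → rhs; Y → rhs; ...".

  step 2 ⇒ step 3: CAABABABA ⇒ CA·AB·AB·A·AB·A·AB·A·AB
    A ↦ AB
    B ↦ A
    C ↦ CA

A->AB, B->A, C->CA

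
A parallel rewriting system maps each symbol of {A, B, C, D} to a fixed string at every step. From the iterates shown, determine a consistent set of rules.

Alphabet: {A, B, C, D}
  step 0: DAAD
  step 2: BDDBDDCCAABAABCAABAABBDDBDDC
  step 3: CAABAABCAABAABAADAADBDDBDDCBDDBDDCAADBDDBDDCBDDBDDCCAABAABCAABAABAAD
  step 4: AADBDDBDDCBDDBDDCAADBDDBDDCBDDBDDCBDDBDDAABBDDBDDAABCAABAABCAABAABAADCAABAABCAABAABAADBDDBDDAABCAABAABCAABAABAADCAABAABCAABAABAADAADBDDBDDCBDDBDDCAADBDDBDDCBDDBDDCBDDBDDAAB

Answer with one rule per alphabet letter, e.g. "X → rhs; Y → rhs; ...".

  step 3 ⇒ step 4: CAABAABCAABAABAADAADBDDBDDCBDDBDDCAADBDDBDDCBDDBDDCCAABAABCAABAABAAD ⇒ AAD·BDD·BDD·C·BDD·BDD·C·AAD·BDD·BDD·C·BDD·BDD·C·BDD·BDD·AAB·BDD·BDD·AAB·C·AAB·AAB·C·AAB·AAB·AAD·C·AAB·AAB·C·AAB·AAB·AAD·BDD·BDD·AAB·C·AAB·AAB·C·AAB·AAB·AAD·C·AAB·AAB·C·AAB·AAB·AAD·AAD·BDD·BDD·C·BDD·BDD·C·AAD·BDD·BDD·C·BDD·BDD·C·BDD·BDD·AAB
    A ↦ BDD
    B ↦ C
    C ↦ AAD
    D ↦ AAB

A->BDD, B->C, C->AAD, D->AAB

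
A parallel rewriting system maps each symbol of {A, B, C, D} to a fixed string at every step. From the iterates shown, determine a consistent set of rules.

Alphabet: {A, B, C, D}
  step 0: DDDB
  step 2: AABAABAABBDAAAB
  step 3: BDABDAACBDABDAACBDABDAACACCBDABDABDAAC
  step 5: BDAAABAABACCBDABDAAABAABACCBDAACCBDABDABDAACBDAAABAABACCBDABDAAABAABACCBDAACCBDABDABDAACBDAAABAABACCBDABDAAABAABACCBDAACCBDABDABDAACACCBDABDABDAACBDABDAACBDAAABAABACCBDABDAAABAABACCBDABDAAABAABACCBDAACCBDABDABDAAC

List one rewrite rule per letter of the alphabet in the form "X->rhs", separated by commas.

A->BDA, B->AC, C->AAB, D->C

  step 2 ⇒ step 3: AABAABAABBDAAAB ⇒ BDA·BDA·AC·BDA·BDA·AC·BDA·BDA·AC·AC·C·BDA·BDA·BDA·AC
    A ↦ BDA
    B ↦ AC
    D ↦ C
    C ↦ AAB  (constrained at step 3)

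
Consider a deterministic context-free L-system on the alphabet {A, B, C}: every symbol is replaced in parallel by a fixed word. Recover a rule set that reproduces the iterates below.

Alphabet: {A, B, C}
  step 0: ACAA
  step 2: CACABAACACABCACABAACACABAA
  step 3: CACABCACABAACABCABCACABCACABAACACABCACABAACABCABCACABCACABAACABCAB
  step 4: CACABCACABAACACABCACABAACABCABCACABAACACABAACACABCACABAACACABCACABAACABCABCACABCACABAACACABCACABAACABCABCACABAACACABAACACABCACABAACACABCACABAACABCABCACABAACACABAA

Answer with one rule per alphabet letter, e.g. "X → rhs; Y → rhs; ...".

  step 3 ⇒ step 4: CACABCACABAACABCABCACABCACABAACACABCACABAACABCABCACABCACABAACABCAB ⇒ CA·CAB·CA·CAB·AA·CA·CAB·CA·CAB·AA·CAB·CAB·CA·CAB·AA·CA·CAB·AA·CA·CAB·CA·CAB·AA·CA·CAB·CA·CAB·AA·CAB·CAB·CA·CAB·CA·CAB·AA·CA·CAB·CA·CAB·AA·CAB·CAB·CA·CAB·AA·CA·CAB·AA·CA·CAB·CA·CAB·AA·CA·CAB·CA·CAB·AA·CAB·CAB·CA·CAB·AA·CA·CAB·AA
    A ↦ CAB
    B ↦ AA
    C ↦ CA

A->CAB, B->AA, C->CA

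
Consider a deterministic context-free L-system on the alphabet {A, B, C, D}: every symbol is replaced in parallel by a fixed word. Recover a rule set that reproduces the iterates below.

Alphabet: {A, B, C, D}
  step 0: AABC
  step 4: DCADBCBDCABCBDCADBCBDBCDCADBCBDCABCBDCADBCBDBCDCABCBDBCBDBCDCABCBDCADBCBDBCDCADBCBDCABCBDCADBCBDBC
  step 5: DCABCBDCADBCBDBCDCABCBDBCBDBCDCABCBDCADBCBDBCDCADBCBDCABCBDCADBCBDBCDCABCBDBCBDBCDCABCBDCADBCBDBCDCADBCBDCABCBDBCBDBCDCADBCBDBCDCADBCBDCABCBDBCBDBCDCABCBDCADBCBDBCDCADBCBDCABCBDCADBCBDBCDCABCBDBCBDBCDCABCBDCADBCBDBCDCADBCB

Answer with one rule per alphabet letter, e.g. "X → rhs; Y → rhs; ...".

A->CB, B->DBC, C->B, D->DCA

  step 4 ⇒ step 5: DCADBCBDCABCBDCADBCBDBCDCADBCBDCABCBDCADBCBDBCDCABCBDBCBDBCDCABCBDCADBCBDBCDCADBCBDCABCBDCADBCBDBC ⇒ DCA·B·CB·DCA·DBC·B·DBC·DCA·B·CB·DBC·B·DBC·DCA·B·CB·DCA·DBC·B·DBC·DCA·DBC·B·DCA·B·CB·DCA·DBC·B·DBC·DCA·B·CB·DBC·B·DBC·DCA·B·CB·DCA·DBC·B·DBC·DCA·DBC·B·DCA·B·CB·DBC·B·DBC·DCA·DBC·B·DBC·DCA·DBC·B·DCA·B·CB·DBC·B·DBC·DCA·B·CB·DCA·DBC·B·DBC·DCA·DBC·B·DCA·B·CB·DCA·DBC·B·DBC·DCA·B·CB·DBC·B·DBC·DCA·B·CB·DCA·DBC·B·DBC·DCA·DBC·B
    A ↦ CB
    B ↦ DBC
    C ↦ B
    D ↦ DCA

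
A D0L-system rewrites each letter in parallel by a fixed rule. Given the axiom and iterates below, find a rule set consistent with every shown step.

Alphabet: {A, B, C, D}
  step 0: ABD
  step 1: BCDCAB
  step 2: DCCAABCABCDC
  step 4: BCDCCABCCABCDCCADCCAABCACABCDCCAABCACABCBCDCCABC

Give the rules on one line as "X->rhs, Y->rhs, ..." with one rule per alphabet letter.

  step 1 ⇒ step 2: BCDCAB ⇒ DC·CA·AB·CA·BC·DC
    A ↦ BC
    B ↦ DC
    C ↦ CA
    D ↦ AB

A->BC, B->DC, C->CA, D->AB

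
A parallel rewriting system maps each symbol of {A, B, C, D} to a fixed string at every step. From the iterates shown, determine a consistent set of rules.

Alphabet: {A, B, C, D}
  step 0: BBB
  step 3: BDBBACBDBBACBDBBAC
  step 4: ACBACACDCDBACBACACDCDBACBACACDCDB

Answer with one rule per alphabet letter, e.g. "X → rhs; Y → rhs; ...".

  step 3 ⇒ step 4: BDBBACBDBBACBDBBAC ⇒ AC·B·AC·AC·DC·DB·AC·B·AC·AC·DC·DB·AC·B·AC·AC·DC·DB
    A ↦ DC
    B ↦ AC
    C ↦ DB
    D ↦ B

A->DC, B->AC, C->DB, D->B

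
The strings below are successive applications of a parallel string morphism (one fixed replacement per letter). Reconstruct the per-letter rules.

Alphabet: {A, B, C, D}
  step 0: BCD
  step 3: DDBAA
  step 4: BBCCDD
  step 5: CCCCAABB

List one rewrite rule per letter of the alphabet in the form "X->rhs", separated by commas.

  step 4 ⇒ step 5: BBCCDD ⇒ CC·CC·A·A·B·B
    B ↦ CC
    C ↦ A
    D ↦ B
  step 3 ⇒ step 4: DDBAA ⇒ B·B·CC·D·D
    A ↦ D

A->D, B->CC, C->A, D->B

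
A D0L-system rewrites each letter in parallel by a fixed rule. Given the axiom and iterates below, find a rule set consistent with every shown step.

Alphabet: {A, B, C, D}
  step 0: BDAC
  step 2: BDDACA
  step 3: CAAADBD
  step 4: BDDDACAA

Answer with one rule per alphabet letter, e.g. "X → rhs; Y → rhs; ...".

  step 3 ⇒ step 4: CAAADBD ⇒ B·D·D·D·A·CA·A
    A ↦ D
    B ↦ CA
    C ↦ B
    D ↦ A

A->D, B->CA, C->B, D->A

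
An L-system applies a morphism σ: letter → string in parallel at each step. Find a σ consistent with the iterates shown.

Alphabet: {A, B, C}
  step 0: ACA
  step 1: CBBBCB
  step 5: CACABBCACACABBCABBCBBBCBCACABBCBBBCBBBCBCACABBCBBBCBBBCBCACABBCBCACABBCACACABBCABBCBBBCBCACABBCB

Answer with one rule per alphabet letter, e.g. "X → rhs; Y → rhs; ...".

  step 0 ⇒ step 1: ACA ⇒ CB·BB·CB
    A ↦ CB
    C ↦ BB
    B ↦ CA  (constrained at step 1)

A->CB, B->CA, C->BB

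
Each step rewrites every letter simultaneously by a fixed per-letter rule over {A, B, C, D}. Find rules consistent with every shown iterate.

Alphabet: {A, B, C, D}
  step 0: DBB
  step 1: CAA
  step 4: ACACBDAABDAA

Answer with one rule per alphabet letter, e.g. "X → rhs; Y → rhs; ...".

A->BD, B->A, C->AA, D->C

  step 0 ⇒ step 1: DBB ⇒ C·A·A
    B ↦ A
    D ↦ C
    A ↦ BD  (constrained at step 1)
    C ↦ AA  (constrained at step 1)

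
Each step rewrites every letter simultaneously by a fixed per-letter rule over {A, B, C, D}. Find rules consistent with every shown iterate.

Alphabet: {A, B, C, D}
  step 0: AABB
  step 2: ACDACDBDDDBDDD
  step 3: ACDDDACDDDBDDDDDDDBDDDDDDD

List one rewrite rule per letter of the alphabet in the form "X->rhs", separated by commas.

A->AC, B->BD, C->D, D->DD

  step 2 ⇒ step 3: ACDACDBDDDBDDD ⇒ AC·D·DD·AC·D·DD·BD·DD·DD·DD·BD·DD·DD·DD
    A ↦ AC
    B ↦ BD
    C ↦ D
    D ↦ DD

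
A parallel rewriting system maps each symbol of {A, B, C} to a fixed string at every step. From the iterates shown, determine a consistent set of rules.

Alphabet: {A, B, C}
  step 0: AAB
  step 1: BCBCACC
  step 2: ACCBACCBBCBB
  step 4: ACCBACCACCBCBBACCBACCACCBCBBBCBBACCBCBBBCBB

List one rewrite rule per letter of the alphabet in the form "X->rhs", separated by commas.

  step 1 ⇒ step 2: BCBCACC ⇒ ACC·B·ACC·B·BC·B·B
    A ↦ BC
    B ↦ ACC
    C ↦ B

A->BC, B->ACC, C->B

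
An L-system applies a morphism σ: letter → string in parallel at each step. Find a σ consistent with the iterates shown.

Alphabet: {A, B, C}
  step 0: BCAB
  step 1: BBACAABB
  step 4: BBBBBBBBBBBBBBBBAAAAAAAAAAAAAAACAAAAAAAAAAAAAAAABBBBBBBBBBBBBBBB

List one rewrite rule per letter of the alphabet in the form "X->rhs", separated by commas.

  step 0 ⇒ step 1: BCAB ⇒ BB·AC·AA·BB
    A ↦ AA
    B ↦ BB
    C ↦ AC

A->AA, B->BB, C->AC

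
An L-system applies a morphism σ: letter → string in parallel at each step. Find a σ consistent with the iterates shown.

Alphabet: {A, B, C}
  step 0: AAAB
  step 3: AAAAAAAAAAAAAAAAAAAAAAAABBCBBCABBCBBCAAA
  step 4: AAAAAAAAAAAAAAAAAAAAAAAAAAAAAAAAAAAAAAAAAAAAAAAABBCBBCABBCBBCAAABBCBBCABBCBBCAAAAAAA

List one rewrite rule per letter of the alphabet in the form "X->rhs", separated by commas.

A->AA, B->BBC, C->A

  step 3 ⇒ step 4: AAAAAAAAAAAAAAAAAAAAAAAABBCBBCABBCBBCAAA ⇒ AA·AA·AA·AA·AA·AA·AA·AA·AA·AA·AA·AA·AA·AA·AA·AA·AA·AA·AA·AA·AA·AA·AA·AA·BBC·BBC·A·BBC·BBC·A·AA·BBC·BBC·A·BBC·BBC·A·AA·AA·AA
    A ↦ AA
    B ↦ BBC
    C ↦ A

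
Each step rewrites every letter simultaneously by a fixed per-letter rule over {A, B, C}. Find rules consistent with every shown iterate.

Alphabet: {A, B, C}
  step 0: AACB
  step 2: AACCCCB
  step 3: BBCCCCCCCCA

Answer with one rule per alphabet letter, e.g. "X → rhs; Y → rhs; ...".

  step 2 ⇒ step 3: AACCCCB ⇒ B·B·CC·CC·CC·CC·A
    A ↦ B
    B ↦ A
    C ↦ CC

A->B, B->A, C->CC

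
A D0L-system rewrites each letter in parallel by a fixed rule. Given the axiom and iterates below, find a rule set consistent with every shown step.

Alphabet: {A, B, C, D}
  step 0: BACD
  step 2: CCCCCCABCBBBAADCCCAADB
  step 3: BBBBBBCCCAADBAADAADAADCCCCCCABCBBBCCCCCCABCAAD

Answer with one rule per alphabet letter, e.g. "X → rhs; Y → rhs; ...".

  step 2 ⇒ step 3: CCCCCCABCBBBAADCCCAADB ⇒ B·B·B·B·B·B·CCC·AAD·B·AAD·AAD·AAD·CCC·CCC·ABC·B·B·B·CCC·CCC·ABC·AAD
    A ↦ CCC
    B ↦ AAD
    C ↦ B
    D ↦ ABC

A->CCC, B->AAD, C->B, D->ABC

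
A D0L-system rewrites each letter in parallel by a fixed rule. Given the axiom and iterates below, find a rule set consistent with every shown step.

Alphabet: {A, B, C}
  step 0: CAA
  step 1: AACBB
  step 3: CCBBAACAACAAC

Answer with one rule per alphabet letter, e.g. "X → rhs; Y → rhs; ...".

  step 0 ⇒ step 1: CAA ⇒ AAC·B·B
    A ↦ B
    C ↦ AAC
    B ↦ C  (constrained at step 1)

A->B, B->C, C->AAC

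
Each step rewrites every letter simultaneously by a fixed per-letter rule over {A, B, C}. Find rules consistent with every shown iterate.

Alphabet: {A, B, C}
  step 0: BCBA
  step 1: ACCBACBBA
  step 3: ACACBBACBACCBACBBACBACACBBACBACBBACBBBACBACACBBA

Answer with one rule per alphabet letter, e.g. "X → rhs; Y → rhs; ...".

  step 0 ⇒ step 1: BCBA ⇒ AC·CB·AC·BBA
    A ↦ BBA
    B ↦ AC
    C ↦ CB

A->BBA, B->AC, C->CB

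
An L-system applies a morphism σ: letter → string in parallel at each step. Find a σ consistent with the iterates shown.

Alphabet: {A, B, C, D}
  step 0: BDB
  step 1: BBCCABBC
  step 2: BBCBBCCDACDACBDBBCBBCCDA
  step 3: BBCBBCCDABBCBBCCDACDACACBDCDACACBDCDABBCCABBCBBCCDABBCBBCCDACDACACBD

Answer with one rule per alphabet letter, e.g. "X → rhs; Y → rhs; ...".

A->CBD, B->BBC, C->CDA, D->CA

  step 2 ⇒ step 3: BBCBBCCDACDACBDBBCBBCCDA ⇒ BBC·BBC·CDA·BBC·BBC·CDA·CDA·CA·CBD·CDA·CA·CBD·CDA·BBC·CA·BBC·BBC·CDA·BBC·BBC·CDA·CDA·CA·CBD
    A ↦ CBD
    B ↦ BBC
    C ↦ CDA
    D ↦ CA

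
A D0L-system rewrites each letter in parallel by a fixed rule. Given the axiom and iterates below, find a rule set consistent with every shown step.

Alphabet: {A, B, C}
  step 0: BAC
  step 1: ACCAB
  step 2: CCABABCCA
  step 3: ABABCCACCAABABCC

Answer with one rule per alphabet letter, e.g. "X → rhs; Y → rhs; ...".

A->CC, B->A, C->AB

  step 2 ⇒ step 3: CCABABCCA ⇒ AB·AB·CC·A·CC·A·AB·AB·CC
    A ↦ CC
    B ↦ A
    C ↦ AB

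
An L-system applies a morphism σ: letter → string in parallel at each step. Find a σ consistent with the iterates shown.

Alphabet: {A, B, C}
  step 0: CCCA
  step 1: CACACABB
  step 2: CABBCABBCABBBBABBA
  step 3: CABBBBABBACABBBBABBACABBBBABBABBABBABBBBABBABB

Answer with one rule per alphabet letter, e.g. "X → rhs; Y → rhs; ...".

  step 2 ⇒ step 3: CABBCABBCABBBBABBA ⇒ CA·BB·BBA·BBA·CA·BB·BBA·BBA·CA·BB·BBA·BBA·BBA·BBA·BB·BBA·BBA·BB
    A ↦ BB
    B ↦ BBA
    C ↦ CA

A->BB, B->BBA, C->CA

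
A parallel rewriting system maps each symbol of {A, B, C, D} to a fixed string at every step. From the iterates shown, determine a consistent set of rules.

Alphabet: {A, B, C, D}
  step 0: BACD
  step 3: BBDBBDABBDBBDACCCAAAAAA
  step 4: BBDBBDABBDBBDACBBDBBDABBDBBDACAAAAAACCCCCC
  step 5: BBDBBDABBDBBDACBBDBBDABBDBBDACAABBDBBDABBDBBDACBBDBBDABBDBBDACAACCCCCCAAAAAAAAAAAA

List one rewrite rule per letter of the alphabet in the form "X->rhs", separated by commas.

A->C, B->BBD, C->AA, D->A

  step 4 ⇒ step 5: BBDBBDABBDBBDACBBDBBDABBDBBDACAAAAAACCCCCC ⇒ BBD·BBD·A·BBD·BBD·A·C·BBD·BBD·A·BBD·BBD·A·C·AA·BBD·BBD·A·BBD·BBD·A·C·BBD·BBD·A·BBD·BBD·A·C·AA·C·C·C·C·C·C·AA·AA·AA·AA·AA·AA
    A ↦ C
    B ↦ BBD
    C ↦ AA
    D ↦ A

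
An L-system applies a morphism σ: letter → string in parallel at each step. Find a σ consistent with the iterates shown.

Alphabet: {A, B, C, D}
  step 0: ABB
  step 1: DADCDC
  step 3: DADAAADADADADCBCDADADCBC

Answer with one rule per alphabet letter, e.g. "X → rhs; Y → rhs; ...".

A->DA, B->DC, C->BC, D->AA

  step 0 ⇒ step 1: ABB ⇒ DA·DC·DC
    A ↦ DA
    B ↦ DC
    C ↦ BC  (constrained at step 1)
    D ↦ AA  (constrained at step 1)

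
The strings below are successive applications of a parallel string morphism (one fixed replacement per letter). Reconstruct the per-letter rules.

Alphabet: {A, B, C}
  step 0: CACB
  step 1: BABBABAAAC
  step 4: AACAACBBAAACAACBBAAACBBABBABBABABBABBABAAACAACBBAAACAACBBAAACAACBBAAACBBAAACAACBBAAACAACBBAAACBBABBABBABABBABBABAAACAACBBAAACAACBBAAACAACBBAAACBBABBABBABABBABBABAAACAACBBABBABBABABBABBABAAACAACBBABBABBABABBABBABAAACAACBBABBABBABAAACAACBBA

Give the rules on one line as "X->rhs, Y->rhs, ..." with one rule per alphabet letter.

  step 0 ⇒ step 1: CACB ⇒ BA·BBA·BA·AAC
    A ↦ BBA
    B ↦ AAC
    C ↦ BA

A->BBA, B->AAC, C->BA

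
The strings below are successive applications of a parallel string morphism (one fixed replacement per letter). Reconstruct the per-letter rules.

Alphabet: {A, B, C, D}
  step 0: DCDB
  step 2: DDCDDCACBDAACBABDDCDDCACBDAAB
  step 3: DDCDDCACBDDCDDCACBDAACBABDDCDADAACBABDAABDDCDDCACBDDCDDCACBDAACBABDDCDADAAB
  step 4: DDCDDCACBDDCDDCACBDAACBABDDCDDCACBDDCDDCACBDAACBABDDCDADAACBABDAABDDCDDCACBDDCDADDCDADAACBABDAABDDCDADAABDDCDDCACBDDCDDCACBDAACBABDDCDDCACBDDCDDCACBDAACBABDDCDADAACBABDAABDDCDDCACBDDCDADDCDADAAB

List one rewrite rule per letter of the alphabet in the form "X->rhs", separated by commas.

  step 3 ⇒ step 4: DDCDDCACBDDCDDCACBDAACBABDDCDADAACBABDAABDDCDDCACBDDCDDCACBDAACBABDDCDADAAB ⇒ DDC·DDC·ACB·DDC·DDC·ACB·DA·ACB·AB·DDC·DDC·ACB·DDC·DDC·ACB·DA·ACB·AB·DDC·DA·DA·ACB·AB·DA·AB·DDC·DDC·ACB·DDC·DA·DDC·DA·DA·ACB·AB·DA·AB·DDC·DA·DA·AB·DDC·DDC·ACB·DDC·DDC·ACB·DA·ACB·AB·DDC·DDC·ACB·DDC·DDC·ACB·DA·ACB·AB·DDC·DA·DA·ACB·AB·DA·AB·DDC·DDC·ACB·DDC·DA·DDC·DA·DA·AB
    A ↦ DA
    B ↦ AB
    C ↦ ACB
    D ↦ DDC

A->DA, B->AB, C->ACB, D->DDC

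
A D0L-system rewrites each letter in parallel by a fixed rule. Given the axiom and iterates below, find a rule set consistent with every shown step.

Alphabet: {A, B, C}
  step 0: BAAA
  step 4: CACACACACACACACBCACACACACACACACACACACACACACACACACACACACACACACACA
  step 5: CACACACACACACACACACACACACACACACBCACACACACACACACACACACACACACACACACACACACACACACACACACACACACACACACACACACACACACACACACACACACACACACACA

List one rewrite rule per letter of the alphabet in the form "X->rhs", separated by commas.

  step 4 ⇒ step 5: CACACACACACACACBCACACACACACACACACACACACACACACACACACACACACACACACA ⇒ CA·CA·CA·CA·CA·CA·CA·CA·CA·CA·CA·CA·CA·CA·CA·CB·CA·CA·CA·CA·CA·CA·CA·CA·CA·CA·CA·CA·CA·CA·CA·CA·CA·CA·CA·CA·CA·CA·CA·CA·CA·CA·CA·CA·CA·CA·CA·CA·CA·CA·CA·CA·CA·CA·CA·CA·CA·CA·CA·CA·CA·CA·CA·CA
    A ↦ CA
    B ↦ CB
    C ↦ CA

A->CA, B->CB, C->CA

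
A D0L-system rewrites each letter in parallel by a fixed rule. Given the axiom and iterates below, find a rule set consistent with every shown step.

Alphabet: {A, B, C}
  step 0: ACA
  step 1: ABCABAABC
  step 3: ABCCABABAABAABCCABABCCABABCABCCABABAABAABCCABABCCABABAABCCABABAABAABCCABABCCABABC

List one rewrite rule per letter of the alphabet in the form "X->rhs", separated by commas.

A->ABC, B->CAB, C->ABA

  step 0 ⇒ step 1: ACA ⇒ ABC·ABA·ABC
    A ↦ ABC
    C ↦ ABA
    B ↦ CAB  (constrained at step 1)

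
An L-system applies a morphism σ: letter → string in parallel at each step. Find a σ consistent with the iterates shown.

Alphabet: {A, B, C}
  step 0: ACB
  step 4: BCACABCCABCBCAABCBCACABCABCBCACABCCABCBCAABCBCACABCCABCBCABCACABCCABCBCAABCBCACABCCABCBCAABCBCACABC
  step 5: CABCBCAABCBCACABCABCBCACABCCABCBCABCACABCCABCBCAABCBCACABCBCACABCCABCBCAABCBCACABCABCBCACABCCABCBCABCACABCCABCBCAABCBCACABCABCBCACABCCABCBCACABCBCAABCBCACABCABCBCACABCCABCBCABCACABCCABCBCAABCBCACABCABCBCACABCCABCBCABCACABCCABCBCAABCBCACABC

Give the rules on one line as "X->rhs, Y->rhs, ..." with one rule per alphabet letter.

  step 4 ⇒ step 5: BCACABCCABCBCAABCBCACABCABCBCACABCCABCBCAABCBCACABCCABCBCABCACABCCABCBCAABCBCACABCCABCBCAABCBCACABC ⇒ C·ABC·BCA·ABC·BCA·C·ABC·ABC·BCA·C·ABC·C·ABC·BCA·BCA·C·ABC·C·ABC·BCA·ABC·BCA·C·ABC·BCA·C·ABC·C·ABC·BCA·ABC·BCA·C·ABC·ABC·BCA·C·ABC·C·ABC·BCA·BCA·C·ABC·C·ABC·BCA·ABC·BCA·C·ABC·ABC·BCA·C·ABC·C·ABC·BCA·C·ABC·BCA·ABC·BCA·C·ABC·ABC·BCA·C·ABC·C·ABC·BCA·BCA·C·ABC·C·ABC·BCA·ABC·BCA·C·ABC·ABC·BCA·C·ABC·C·ABC·BCA·BCA·C·ABC·C·ABC·BCA·ABC·BCA·C·ABC
    A ↦ BCA
    B ↦ C
    C ↦ ABC

A->BCA, B->C, C->ABC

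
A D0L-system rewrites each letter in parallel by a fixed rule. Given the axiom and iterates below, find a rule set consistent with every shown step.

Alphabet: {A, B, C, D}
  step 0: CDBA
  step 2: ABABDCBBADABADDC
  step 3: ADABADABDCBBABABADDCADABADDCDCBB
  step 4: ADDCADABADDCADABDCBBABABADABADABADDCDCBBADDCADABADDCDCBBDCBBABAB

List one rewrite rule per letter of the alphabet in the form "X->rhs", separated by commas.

A->AD, B->AB, C->BB, D->DC

  step 3 ⇒ step 4: ADABADABDCBBABABADDCADABADDCDCBB ⇒ AD·DC·AD·AB·AD·DC·AD·AB·DC·BB·AB·AB·AD·AB·AD·AB·AD·DC·DC·BB·AD·DC·AD·AB·AD·DC·DC·BB·DC·BB·AB·AB
    A ↦ AD
    B ↦ AB
    C ↦ BB
    D ↦ DC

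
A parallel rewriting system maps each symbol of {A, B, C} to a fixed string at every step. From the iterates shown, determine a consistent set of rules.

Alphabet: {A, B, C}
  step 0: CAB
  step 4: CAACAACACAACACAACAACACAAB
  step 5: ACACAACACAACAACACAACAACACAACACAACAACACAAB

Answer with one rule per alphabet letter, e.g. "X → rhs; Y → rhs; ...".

  step 4 ⇒ step 5: CAACAACACAACACAACAACACAAB ⇒ A·CA·CA·A·CA·CA·A·CA·A·CA·CA·A·CA·A·CA·CA·A·CA·CA·A·CA·A·CA·CA·AB
    A ↦ CA
    B ↦ AB
    C ↦ A

A->CA, B->AB, C->A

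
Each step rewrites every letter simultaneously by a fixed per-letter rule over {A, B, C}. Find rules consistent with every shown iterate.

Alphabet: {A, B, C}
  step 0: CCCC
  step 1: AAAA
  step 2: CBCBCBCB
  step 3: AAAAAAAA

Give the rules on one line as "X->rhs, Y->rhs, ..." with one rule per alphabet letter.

  step 2 ⇒ step 3: CBCBCBCB ⇒ A·A·A·A·A·A·A·A
    B ↦ A
    C ↦ A
  step 1 ⇒ step 2: AAAA ⇒ CB·CB·CB·CB
    A ↦ CB

A->CB, B->A, C->A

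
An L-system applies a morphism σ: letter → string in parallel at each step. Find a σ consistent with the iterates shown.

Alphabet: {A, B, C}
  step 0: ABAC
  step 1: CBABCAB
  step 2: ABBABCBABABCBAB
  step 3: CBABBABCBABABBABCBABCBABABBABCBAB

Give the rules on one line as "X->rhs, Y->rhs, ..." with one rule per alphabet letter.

A->C, B->BAB, C->AB

  step 2 ⇒ step 3: ABBABCBABABCBAB ⇒ C·BAB·BAB·C·BAB·AB·BAB·C·BAB·C·BAB·AB·BAB·C·BAB
    A ↦ C
    B ↦ BAB
    C ↦ AB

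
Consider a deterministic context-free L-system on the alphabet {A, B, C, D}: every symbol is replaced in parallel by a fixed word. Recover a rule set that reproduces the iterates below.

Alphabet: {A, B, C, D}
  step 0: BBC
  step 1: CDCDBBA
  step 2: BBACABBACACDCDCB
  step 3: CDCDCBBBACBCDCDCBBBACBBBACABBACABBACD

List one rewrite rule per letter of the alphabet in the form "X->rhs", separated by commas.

  step 2 ⇒ step 3: BBACABBACACDCDCB ⇒ CD·CD·CB·BBA·CB·CD·CD·CB·BBA·CB·BBA·CA·BBA·CA·BBA·CD
    A ↦ CB
    B ↦ CD
    C ↦ BBA
    D ↦ CA

A->CB, B->CD, C->BBA, D->CA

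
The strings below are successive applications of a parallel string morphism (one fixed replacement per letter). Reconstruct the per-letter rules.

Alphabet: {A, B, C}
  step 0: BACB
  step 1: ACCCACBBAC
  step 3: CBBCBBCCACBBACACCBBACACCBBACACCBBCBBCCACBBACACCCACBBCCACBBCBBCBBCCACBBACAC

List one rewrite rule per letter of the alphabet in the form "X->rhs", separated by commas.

A->CCA, B->AC, C->CBB

  step 0 ⇒ step 1: BACB ⇒ AC·CCA·CBB·AC
    A ↦ CCA
    B ↦ AC
    C ↦ CBB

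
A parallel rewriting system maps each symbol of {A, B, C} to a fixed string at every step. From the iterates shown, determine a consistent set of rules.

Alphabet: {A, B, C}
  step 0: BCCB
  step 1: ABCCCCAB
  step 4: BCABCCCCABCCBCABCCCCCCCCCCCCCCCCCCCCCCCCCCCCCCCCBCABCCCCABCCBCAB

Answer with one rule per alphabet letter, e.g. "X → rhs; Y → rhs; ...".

  step 0 ⇒ step 1: BCCB ⇒ AB·CC·CC·AB
    B ↦ AB
    C ↦ CC
    A ↦ BC  (constrained at step 1)

A->BC, B->AB, C->CC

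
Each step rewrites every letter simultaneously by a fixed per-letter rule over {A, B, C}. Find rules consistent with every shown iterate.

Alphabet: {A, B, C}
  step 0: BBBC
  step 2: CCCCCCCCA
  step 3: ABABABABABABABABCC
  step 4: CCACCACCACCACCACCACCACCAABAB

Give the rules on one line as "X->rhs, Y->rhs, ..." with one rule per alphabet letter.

  step 3 ⇒ step 4: ABABABABABABABABCC ⇒ CC·A·CC·A·CC·A·CC·A·CC·A·CC·A·CC·A·CC·A·AB·AB
    A ↦ CC
    B ↦ A
    C ↦ AB

A->CC, B->A, C->AB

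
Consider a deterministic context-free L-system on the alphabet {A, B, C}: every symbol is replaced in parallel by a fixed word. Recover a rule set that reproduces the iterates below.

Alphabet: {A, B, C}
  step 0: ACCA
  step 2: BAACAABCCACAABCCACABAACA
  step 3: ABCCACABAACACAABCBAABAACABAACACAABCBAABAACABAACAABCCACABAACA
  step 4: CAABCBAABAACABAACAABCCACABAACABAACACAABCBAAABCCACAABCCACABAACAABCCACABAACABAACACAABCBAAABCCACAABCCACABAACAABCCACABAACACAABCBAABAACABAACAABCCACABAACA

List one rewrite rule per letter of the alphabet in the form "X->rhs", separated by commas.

A->CA, B->ABC, C->BAA

  step 3 ⇒ step 4: ABCCACABAACACAABCBAABAACABAACACAABCBAABAACABAACAABCCACABAACA ⇒ CA·ABC·BAA·BAA·CA·BAA·CA·ABC·CA·CA·BAA·CA·BAA·CA·CA·ABC·BAA·ABC·CA·CA·ABC·CA·CA·BAA·CA·ABC·CA·CA·BAA·CA·BAA·CA·CA·ABC·BAA·ABC·CA·CA·ABC·CA·CA·BAA·CA·ABC·CA·CA·BAA·CA·CA·ABC·BAA·BAA·CA·BAA·CA·ABC·CA·CA·BAA·CA
    A ↦ CA
    B ↦ ABC
    C ↦ BAA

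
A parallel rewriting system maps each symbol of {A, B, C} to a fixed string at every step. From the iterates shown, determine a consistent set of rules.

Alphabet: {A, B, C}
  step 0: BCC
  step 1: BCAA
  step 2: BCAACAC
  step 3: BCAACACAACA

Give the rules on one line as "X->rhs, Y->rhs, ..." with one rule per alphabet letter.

  step 2 ⇒ step 3: BCAACAC ⇒ BC·A·AC·AC·A·AC·A
    A ↦ AC
    B ↦ BC
    C ↦ A

A->AC, B->BC, C->A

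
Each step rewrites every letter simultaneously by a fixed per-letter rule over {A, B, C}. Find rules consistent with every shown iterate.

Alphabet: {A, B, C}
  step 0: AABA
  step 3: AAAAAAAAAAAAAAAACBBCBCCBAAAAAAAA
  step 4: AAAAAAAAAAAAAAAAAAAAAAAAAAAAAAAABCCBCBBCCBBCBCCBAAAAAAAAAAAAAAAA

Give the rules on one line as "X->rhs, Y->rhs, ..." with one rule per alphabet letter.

  step 3 ⇒ step 4: AAAAAAAAAAAAAAAACBBCBCCBAAAAAAAA ⇒ AA·AA·AA·AA·AA·AA·AA·AA·AA·AA·AA·AA·AA·AA·AA·AA·BC·CB·CB·BC·CB·BC·BC·CB·AA·AA·AA·AA·AA·AA·AA·AA
    A ↦ AA
    B ↦ CB
    C ↦ BC

A->AA, B->CB, C->BC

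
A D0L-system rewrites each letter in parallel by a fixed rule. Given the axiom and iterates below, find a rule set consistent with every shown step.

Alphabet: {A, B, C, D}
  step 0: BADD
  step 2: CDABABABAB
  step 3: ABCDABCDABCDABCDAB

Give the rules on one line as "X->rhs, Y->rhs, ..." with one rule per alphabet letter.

A->CD, B->AB, C->A, D->B

  step 2 ⇒ step 3: CDABABABAB ⇒ A·B·CD·AB·CD·AB·CD·AB·CD·AB
    A ↦ CD
    B ↦ AB
    C ↦ A
    D ↦ B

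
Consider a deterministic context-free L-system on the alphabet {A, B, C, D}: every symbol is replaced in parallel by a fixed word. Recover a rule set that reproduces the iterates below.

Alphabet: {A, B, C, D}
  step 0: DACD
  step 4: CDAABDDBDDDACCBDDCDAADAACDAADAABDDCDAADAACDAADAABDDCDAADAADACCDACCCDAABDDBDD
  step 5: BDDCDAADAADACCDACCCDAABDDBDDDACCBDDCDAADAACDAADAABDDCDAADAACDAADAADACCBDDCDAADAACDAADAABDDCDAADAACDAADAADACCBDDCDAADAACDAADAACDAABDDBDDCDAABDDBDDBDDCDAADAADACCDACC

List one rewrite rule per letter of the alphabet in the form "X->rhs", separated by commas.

  step 4 ⇒ step 5: CDAABDDBDDDACCBDDCDAADAACDAADAABDDCDAADAACDAADAABDDCDAADAADACCDACCCDAABDDBDD ⇒ BDD·C·DAA·DAA·DA·C·C·DA·C·C·C·DAA·BDD·BDD·DA·C·C·BDD·C·DAA·DAA·C·DAA·DAA·BDD·C·DAA·DAA·C·DAA·DAA·DA·C·C·BDD·C·DAA·DAA·C·DAA·DAA·BDD·C·DAA·DAA·C·DAA·DAA·DA·C·C·BDD·C·DAA·DAA·C·DAA·DAA·C·DAA·BDD·BDD·C·DAA·BDD·BDD·BDD·C·DAA·DAA·DA·C·C·DA·C·C
    A ↦ DAA
    B ↦ DA
    C ↦ BDD
    D ↦ C

A->DAA, B->DA, C->BDD, D->C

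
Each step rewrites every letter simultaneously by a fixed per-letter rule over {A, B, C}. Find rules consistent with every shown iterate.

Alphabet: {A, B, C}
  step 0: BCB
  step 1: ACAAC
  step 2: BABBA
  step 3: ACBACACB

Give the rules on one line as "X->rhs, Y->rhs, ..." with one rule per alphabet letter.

A->B, B->AC, C->A

  step 2 ⇒ step 3: BABBA ⇒ AC·B·AC·AC·B
    A ↦ B
    B ↦ AC
  step 0 ⇒ step 1: BCB ⇒ AC·A·AC
    C ↦ A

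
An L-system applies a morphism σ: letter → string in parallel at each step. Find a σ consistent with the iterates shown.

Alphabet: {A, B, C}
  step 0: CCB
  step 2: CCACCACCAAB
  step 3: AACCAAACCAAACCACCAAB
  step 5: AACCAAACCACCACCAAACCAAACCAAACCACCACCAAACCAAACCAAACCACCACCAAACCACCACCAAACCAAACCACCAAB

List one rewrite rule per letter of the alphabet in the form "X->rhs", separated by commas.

  step 2 ⇒ step 3: CCACCACCAAB ⇒ A·A·CCA·A·A·CCA·A·A·CCA·CCA·AB
    A ↦ CCA
    B ↦ AB
    C ↦ A

A->CCA, B->AB, C->A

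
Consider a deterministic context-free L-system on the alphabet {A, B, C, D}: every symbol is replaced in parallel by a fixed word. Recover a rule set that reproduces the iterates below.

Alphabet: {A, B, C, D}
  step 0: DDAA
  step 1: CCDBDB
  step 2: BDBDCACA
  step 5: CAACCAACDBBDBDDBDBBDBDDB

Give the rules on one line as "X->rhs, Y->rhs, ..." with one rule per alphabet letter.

  step 1 ⇒ step 2: CCDBDB ⇒ BD·BD·C·A·C·A
    B ↦ A
    C ↦ BD
    D ↦ C
  step 0 ⇒ step 1: DDAA ⇒ C·C·DB·DB
    A ↦ DB

A->DB, B->A, C->BD, D->C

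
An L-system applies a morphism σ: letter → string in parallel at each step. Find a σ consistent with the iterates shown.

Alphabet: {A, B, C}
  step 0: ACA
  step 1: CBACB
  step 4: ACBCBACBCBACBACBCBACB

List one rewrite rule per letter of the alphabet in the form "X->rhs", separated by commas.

  step 0 ⇒ step 1: ACA ⇒ CB·A·CB
    A ↦ CB
    C ↦ A
    B ↦ CB  (constrained at step 1)

A->CB, B->CB, C->A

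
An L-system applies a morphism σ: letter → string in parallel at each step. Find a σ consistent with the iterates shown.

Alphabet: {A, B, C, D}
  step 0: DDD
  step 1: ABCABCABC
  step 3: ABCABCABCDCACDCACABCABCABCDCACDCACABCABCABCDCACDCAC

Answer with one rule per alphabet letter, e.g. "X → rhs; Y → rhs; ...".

  step 0 ⇒ step 1: DDD ⇒ ABC·ABC·ABC
    D ↦ ABC
    A ↦ D  (constrained at step 1)
    B ↦ DDA  (constrained at step 1)
    C ↦ CAC  (constrained at step 1)

A->D, B->DDA, C->CAC, D->ABC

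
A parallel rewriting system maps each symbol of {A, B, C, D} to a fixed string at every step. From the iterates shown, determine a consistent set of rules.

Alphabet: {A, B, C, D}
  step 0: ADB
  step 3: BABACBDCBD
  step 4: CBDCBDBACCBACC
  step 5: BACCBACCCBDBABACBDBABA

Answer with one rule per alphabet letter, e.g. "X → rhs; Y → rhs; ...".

  step 4 ⇒ step 5: CBDCBDBACCBACC ⇒ BA·C·C·BA·C·C·C·BD·BA·BA·C·BD·BA·BA
    A ↦ BD
    B ↦ C
    C ↦ BA
    D ↦ C

A->BD, B->C, C->BA, D->C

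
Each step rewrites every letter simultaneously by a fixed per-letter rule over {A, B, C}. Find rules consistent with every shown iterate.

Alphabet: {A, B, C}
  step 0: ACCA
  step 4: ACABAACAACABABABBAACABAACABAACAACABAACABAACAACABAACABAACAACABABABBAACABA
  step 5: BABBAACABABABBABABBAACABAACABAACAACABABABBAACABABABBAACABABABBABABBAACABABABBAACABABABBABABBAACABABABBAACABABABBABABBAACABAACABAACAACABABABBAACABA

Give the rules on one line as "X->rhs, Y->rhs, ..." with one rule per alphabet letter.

  step 4 ⇒ step 5: ACABAACAACABABABBAACABAACABAACAACABAACABAACAACABAACABAACAACABABABBAACABA ⇒ BA·B·BA·ACA·BA·BA·B·BA·BA·B·BA·ACA·BA·ACA·BA·ACA·ACA·BA·BA·B·BA·ACA·BA·BA·B·BA·ACA·BA·BA·B·BA·BA·B·BA·ACA·BA·BA·B·BA·ACA·BA·BA·B·BA·BA·B·BA·ACA·BA·BA·B·BA·ACA·BA·BA·B·BA·BA·B·BA·ACA·BA·ACA·BA·ACA·ACA·BA·BA·B·BA·ACA·BA
    A ↦ BA
    B ↦ ACA
    C ↦ B

A->BA, B->ACA, C->B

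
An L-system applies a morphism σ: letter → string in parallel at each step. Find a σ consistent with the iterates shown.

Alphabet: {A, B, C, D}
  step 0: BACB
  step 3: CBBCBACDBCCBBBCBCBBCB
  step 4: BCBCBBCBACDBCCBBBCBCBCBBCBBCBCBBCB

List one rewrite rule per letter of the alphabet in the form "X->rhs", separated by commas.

A->ACD, B->CB, C->B, D->C

  step 3 ⇒ step 4: CBBCBACDBCCBBBCBCBBCB ⇒ B·CB·CB·B·CB·ACD·B·C·CB·B·B·CB·CB·CB·B·CB·B·CB·CB·B·CB
    A ↦ ACD
    B ↦ CB
    C ↦ B
    D ↦ C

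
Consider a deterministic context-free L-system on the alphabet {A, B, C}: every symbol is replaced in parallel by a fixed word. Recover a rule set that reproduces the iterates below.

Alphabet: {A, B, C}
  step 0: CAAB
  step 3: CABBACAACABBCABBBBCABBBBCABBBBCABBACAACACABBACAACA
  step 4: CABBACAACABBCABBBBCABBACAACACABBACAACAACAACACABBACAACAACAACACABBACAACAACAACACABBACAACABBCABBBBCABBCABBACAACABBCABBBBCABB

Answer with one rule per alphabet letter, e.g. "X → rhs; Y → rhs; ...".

A->BB, B->ACA, C->CA

  step 3 ⇒ step 4: CABBACAACABBCABBBBCABBBBCABBBBCABBACAACACABBACAACA ⇒ CA·BB·ACA·ACA·BB·CA·BB·BB·CA·BB·ACA·ACA·CA·BB·ACA·ACA·ACA·ACA·CA·BB·ACA·ACA·ACA·ACA·CA·BB·ACA·ACA·ACA·ACA·CA·BB·ACA·ACA·BB·CA·BB·BB·CA·BB·CA·BB·ACA·ACA·BB·CA·BB·BB·CA·BB
    A ↦ BB
    B ↦ ACA
    C ↦ CA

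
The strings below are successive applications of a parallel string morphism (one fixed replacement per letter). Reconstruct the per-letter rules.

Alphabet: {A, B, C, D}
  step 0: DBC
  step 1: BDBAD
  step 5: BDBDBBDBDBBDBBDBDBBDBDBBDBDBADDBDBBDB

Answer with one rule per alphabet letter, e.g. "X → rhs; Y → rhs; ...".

A->BC, B->DB, C->AD, D->B

  step 0 ⇒ step 1: DBC ⇒ B·DB·AD
    B ↦ DB
    C ↦ AD
    D ↦ B
    A ↦ BC  (constrained at step 1)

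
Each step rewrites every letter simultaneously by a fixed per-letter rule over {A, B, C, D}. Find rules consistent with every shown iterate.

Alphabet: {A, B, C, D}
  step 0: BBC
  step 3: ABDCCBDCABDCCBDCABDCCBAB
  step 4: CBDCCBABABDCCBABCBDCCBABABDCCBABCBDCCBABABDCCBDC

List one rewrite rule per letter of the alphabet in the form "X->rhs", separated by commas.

  step 3 ⇒ step 4: ABDCCBDCABDCCBDCABDCCBAB ⇒ CB·DC·CB·AB·AB·DC·CB·AB·CB·DC·CB·AB·AB·DC·CB·AB·CB·DC·CB·AB·AB·DC·CB·DC
    A ↦ CB
    B ↦ DC
    C ↦ AB
    D ↦ CB

A->CB, B->DC, C->AB, D->CB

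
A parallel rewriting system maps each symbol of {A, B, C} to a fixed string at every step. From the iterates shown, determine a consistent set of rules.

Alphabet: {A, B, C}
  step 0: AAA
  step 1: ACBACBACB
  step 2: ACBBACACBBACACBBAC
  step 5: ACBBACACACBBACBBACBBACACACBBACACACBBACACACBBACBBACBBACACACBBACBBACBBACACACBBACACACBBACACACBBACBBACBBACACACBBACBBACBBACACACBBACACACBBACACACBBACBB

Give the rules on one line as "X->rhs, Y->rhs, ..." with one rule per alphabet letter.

  step 1 ⇒ step 2: ACBACBACB ⇒ ACB·B·AC·ACB·B·AC·ACB·B·AC
    A ↦ ACB
    B ↦ AC
    C ↦ B

A->ACB, B->AC, C->B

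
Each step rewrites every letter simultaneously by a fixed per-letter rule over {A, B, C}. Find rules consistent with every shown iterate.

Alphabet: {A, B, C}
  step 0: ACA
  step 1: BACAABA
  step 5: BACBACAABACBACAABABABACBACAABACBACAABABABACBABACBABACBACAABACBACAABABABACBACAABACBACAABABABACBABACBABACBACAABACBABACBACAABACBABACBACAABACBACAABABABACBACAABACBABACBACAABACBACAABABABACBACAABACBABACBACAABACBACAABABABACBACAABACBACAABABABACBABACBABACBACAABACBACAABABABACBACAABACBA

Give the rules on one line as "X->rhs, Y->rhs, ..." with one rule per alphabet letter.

A->BA, B->BAC, C->CAA

  step 0 ⇒ step 1: ACA ⇒ BA·CAA·BA
    A ↦ BA
    C ↦ CAA
    B ↦ BAC  (constrained at step 1)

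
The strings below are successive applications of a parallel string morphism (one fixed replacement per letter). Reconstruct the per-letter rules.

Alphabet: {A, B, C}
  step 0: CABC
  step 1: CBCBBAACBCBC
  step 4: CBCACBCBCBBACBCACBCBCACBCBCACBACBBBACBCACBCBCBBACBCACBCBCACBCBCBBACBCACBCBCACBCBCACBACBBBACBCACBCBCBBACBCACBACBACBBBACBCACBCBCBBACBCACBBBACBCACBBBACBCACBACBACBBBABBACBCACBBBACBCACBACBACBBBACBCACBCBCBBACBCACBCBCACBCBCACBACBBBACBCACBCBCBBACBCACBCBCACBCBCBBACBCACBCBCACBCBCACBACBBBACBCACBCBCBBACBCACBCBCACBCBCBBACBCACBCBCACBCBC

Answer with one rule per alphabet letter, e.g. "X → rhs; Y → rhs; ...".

  step 0 ⇒ step 1: CABC ⇒ CBC·BBA·ACB·CBC
    A ↦ BBA
    B ↦ ACB
    C ↦ CBC

A->BBA, B->ACB, C->CBC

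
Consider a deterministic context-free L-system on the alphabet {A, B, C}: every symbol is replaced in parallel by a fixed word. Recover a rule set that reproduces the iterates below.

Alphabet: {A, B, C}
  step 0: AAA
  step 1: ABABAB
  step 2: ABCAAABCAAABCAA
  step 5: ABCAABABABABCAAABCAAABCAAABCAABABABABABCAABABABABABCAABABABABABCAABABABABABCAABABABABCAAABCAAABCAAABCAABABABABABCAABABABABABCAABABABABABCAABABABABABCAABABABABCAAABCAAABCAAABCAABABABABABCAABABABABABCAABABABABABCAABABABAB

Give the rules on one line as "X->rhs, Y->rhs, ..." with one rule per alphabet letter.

A->AB, B->CAA, C->BAB

  step 1 ⇒ step 2: ABABAB ⇒ AB·CAA·AB·CAA·AB·CAA
    A ↦ AB
    B ↦ CAA
    C ↦ BAB  (constrained at step 2)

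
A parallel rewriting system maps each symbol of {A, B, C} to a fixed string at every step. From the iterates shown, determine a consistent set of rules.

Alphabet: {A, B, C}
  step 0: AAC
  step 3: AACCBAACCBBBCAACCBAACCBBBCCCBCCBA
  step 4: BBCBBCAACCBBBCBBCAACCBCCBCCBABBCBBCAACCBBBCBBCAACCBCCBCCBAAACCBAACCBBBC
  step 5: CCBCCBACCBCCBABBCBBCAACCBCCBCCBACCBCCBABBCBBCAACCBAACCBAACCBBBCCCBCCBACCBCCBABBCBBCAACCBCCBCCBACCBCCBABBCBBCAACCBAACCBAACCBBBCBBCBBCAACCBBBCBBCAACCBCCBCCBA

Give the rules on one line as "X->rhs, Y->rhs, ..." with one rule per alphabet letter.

A->BBC, B->CCB, C->A

  step 4 ⇒ step 5: BBCBBCAACCBBBCBBCAACCBCCBCCBABBCBBCAACCBBBCBBCAACCBCCBCCBAAACCBAACCBBBC ⇒ CCB·CCB·A·CCB·CCB·A·BBC·BBC·A·A·CCB·CCB·CCB·A·CCB·CCB·A·BBC·BBC·A·A·CCB·A·A·CCB·A·A·CCB·BBC·CCB·CCB·A·CCB·CCB·A·BBC·BBC·A·A·CCB·CCB·CCB·A·CCB·CCB·A·BBC·BBC·A·A·CCB·A·A·CCB·A·A·CCB·BBC·BBC·BBC·A·A·CCB·BBC·BBC·A·A·CCB·CCB·CCB·A
    A ↦ BBC
    B ↦ CCB
    C ↦ A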